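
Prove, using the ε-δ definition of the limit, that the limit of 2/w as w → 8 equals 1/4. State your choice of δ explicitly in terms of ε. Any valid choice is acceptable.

Fix ε > 0. We seek δ > 0 such that 0 < |w − 8| < δ implies |2/w − (1/4)| < ε.
|2/w − (1/4)| = 2·|8 − w|/(8·|w|) = 2|w − 8|/(8|w|).
Restrict δ ≤ 4. Then |w − 8| < 4 gives |w| > 4, so 8|w| > 32.
Then |2/w − (1/4)| < 2|w − 8|/32, which is < ε when |w − 8| < 16ε.
Take δ = min(4, 16ε). Then 0 < |w − 8| < δ gives both |w − 8| < 4 and |w − 8| < 16ε, so |2/w − (1/4)| < ε.

δ = min(4, 16ε)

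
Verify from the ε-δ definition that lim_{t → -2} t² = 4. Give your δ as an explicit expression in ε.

δ = min(2, ε/6)

Let ε > 0 be given. We seek δ > 0 with 0 < |t + 2| < δ ⇒ |t² − 4| < ε.
Factor: t² − 4 = (t + 2)(t - 2), so |t² − 4| = |t + 2|·|t - 2|.
Restrict δ ≤ 2. Then |t + 2| < 2 gives |t| < 4, so by the triangle inequality |t - 2| ≤ 4 + 2 = 6.
Hence |t² − 4| ≤ 6|t + 2|, which is < ε once |t + 2| < ε/6.
Take δ = min(2, ε/6). If 0 < |t + 2| < δ then both bounds hold and |t² − 4| ≤ 6|t + 2| < 6·(ε/6) = ε.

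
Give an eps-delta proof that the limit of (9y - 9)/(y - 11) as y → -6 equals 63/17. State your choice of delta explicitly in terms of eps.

delta = min(17/2, (289/180)eps)

Fix eps > 0. We want delta > 0 with 0 < |y + 6| < delta ⇒ |(9y - 9)/(y - 11) − (63/17)| < eps.
Combining over a common denominator, (9y - 9)/(y - 11) − (63/17) = [(9y - 9)·(-17) − (-63)·(y - 11)] / [(-17)·(y - 11)] = -90(y + 6) / ((-17)(y - 11)).
So |(9y - 9)/(y - 11) − (63/17)| = 90|y + 6| / (17·|y − 11|).
Restrict delta ≤ 17/2. Then |y + 6| < 17/2 gives |y − 11| = |(y + 6) + (-17)| ≥ 17 − 17/2 = 17/2.
Hence |(9y - 9)/(y - 11) − (63/17)| < 90|y + 6|/(17·(17/2)) = (180/289)|y + 6|, which is < eps once |y + 6| < (289/180)eps.
Take delta = min(17/2, (289/180)eps). Then 0 < |y + 6| < delta forces both bounds, so |(9y - 9)/(y - 11) − (63/17)| < eps.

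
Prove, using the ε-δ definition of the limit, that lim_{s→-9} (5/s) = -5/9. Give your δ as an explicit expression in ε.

Let ε > 0 be given. We seek δ > 0 such that 0 < |s + 9| < δ implies |5/s + 5/9| < ε.
|5/s + 5/9| = 5·|-9 − s|/(9·|s|) = 5|s + 9|/(9|s|).
Require δ ≤ 9/2 so that |s| > 9 − 9/2 = 9/2, hence 9|s| > 81/2.
Then |5/s + 5/9| < 5|s + 9|/(81/2), which is < ε when |s + 9| < (81/10)ε.
Take δ = min(9/2, (81/10)ε). Then 0 < |s + 9| < δ gives both |s + 9| < 9/2 and |s + 9| < (81/10)ε, so |5/s + 5/9| < ε.

δ = min(9/2, (81/10)ε)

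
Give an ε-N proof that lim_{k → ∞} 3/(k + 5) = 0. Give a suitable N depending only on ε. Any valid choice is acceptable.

N = 3/ε

Let ε > 0. For k ≥ 1, |3/(k + 5) − 0| = 3/(k + 5) ≤ 3/k.
We need 3/k < ε, i.e. k > 3/ε.
Take N = 3/ε. If k > N then |3/(k + 5)| ≤ 3/k < ε.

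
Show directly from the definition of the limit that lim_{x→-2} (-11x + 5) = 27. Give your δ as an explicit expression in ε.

δ = ε/11

Suppose ε > 0. We need δ > 0 so that 0 < |x + 2| < δ implies |(-11x + 5) − 27| < ε.
Since (-11x + 5) − 27 = -11(x + 2), we have |(-11x + 5) − 27| = 11|x + 2|.
Thus it suffices that |x + 2| < ε/11.
Take δ = ε/11. If 0 < |x + 2| < δ then |(-11x + 5) − 27| = 11|x + 2| < 11·(ε/11) = ε.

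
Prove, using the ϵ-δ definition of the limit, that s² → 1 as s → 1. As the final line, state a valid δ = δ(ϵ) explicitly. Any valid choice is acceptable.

δ = min(1, ϵ/3)

Suppose ϵ > 0. We seek δ > 0 with 0 < |s − 1| < δ ⇒ |s² − 1| < ϵ.
Factor: s² − 1 = (s − 1)(s + 1), so |s² − 1| = |s − 1|·|s + 1|.
Impose δ ≤ 1 so that |s| < 2; then |s + 1| ≤ 3.
Hence |s² − 1| ≤ 3|s − 1|, which is < ϵ once |s − 1| < ϵ/3.
Take δ = min(1, ϵ/3). If 0 < |s − 1| < δ then both bounds hold and |s² − 1| ≤ 3|s − 1| < 3·(ϵ/3) = ϵ.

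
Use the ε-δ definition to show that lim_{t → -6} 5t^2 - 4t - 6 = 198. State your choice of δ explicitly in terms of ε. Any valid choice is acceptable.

δ = min(1, ε/69)

Let ε > 0 be given. We want δ > 0 such that 0 < |t + 6| < δ implies |(5t^2 - 4t - 6) − 198| < ε.
(5t^2 - 4t - 6) − 198 = 5t^2 - 4t - 204 = (t + 6)(5t - 34).
So |(5t^2 - 4t - 6) − 198| = |t + 6|·|5t - 34|.
Require δ ≤ 1. Then |t + 6| < 1 gives |t| < 7, and by the triangle inequality |5t - 34| ≤ 5·7 + 34 = 69.
Hence |(5t^2 - 4t - 6) − 198| ≤ 69|t + 6| < ε provided |t + 6| < ε/69.
Take δ = min(1, ε/69). Then 0 < |t + 6| < δ gives both |t + 6| < 1 and |t + 6| < ε/69, so |(5t^2 - 4t - 6) − 198| < ε.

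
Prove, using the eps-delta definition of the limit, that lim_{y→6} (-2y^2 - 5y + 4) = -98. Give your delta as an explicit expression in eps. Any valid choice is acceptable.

delta = min(1, eps/31)

Let eps > 0. We want delta > 0 such that 0 < |y − 6| < delta implies |(-2y^2 - 5y + 4) + 98| < eps.
(-2y^2 - 5y + 4) + 98 = -2y^2 - 5y + 102 = (y − 6)(-2y - 17).
So |(-2y^2 - 5y + 4) + 98| = |y − 6|·|-2y - 17|.
Assume first that |y − 6| < 1, so |y| < 7. Then |-2y - 17| ≤ 2·7 + 17 = 31.
Hence |(-2y^2 - 5y + 4) + 98| ≤ 31|y − 6| < eps provided |y − 6| < eps/31.
Choosing delta = min(1, eps/31) ensures both conditions, hence |(-2y^2 - 5y + 4) + 98| < eps.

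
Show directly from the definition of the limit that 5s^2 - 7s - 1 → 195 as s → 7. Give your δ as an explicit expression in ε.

Suppose ε > 0. We want δ > 0 such that 0 < |s − 7| < δ implies |(5s^2 - 7s - 1) − 195| < ε.
(5s^2 - 7s - 1) − 195 = 5s^2 - 7s - 196 = (s − 7)(5s + 28).
So |(5s^2 - 7s - 1) − 195| = |s − 7|·|5s + 28|.
Require δ ≤ 1. Then |s − 7| < 1 gives |s| < 8, and by the triangle inequality |5s + 28| ≤ 5·8 + 28 = 68.
Hence |(5s^2 - 7s - 1) − 195| ≤ 68|s − 7| < ε provided |s − 7| < ε/68.
Choosing δ = min(1, ε/68) ensures both conditions, hence |(5s^2 - 7s - 1) − 195| < ε.

δ = min(1, ε/68)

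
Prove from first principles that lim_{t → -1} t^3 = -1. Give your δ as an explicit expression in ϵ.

δ = min(2, ϵ/13)

Suppose ϵ > 0. We seek δ > 0 with 0 < |t + 1| < δ ⇒ |t^3 + 1| < ϵ.
Factor: t^3 + 1 = (t + 1)(t^2 - t + 1), so |t^3 + 1| = |t + 1|·|t^2 - t + 1|.
Impose δ ≤ 2 so that |t| < 3; then |t^2 - t + 1| ≤ 13.
Hence |t^3 + 1| ≤ 13|t + 1|, which is < ϵ once |t + 1| < ϵ/13.
Take δ = min(2, ϵ/13). If 0 < |t + 1| < δ then both bounds hold and |t^3 + 1| ≤ 13|t + 1| < 13·(ϵ/13) = ϵ.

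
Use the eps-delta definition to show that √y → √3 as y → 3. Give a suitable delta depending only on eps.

delta = min(3, √3·eps)

Fix eps > 0. We want delta > 0 such that 0 < |y − 3| < delta implies |√y − √3| < eps.
Multiplying by the conjugate, |√y − √3| = |y − 3|/(√y + √3).
Restrict delta ≤ 3 so that |y − 3| < 3 forces y > 0, and then √y + √3 > √3.
Hence |√y − √3| < |y − 3|/√3, which is < eps once |y − 3| < √3·eps.
Take delta = min(3, √3·eps). If 0 < |y − 3| < delta then y > 0 and |√y − √3| < |y − 3|/√3 < eps.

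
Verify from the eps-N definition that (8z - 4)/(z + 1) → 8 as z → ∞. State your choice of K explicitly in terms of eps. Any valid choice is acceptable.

Let eps > 0. We seek K > 0 such that z > K implies |(8z - 4)/(z + 1) − 8| < eps.
(8z - 4)/(z + 1) − 8 = ((8z - 4) − 8(z + 1)) / ((z + 1)) = -12/((z + 1)).
For z > 0 we have z + 1 > z, so |(8z - 4)/(z + 1) − 8| = 12/((z + 1)) < 12/(z) = 12/z.
Thus |(8z - 4)/(z + 1) − 8| < eps whenever z > 12/eps.
Take K = 12/eps. If z > K then |(8z - 4)/(z + 1) − 8| < 12/z < eps.

K = 12/eps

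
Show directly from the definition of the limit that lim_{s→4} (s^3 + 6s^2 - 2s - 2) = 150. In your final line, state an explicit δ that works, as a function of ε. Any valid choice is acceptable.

δ = min(2, ε/134)

Let ε > 0. We want δ > 0 such that 0 < |s − 4| < δ implies |(s^3 + 6s^2 - 2s - 2) − 150| < ε.
(s^3 + 6s^2 - 2s - 2) − 150 = s^3 + 6s^2 - 2s - 152 = (s − 4)(s^2 + 10s + 38).
So |(s^3 + 6s^2 - 2s - 2) − 150| = |s − 4|·|s^2 + 10s + 38|.
Assume first that |s − 4| < 2, so |s| < 6. Then |s^2 + 10s + 38| ≤ 6^2 + 10·6 + 38 = 134.
Hence |(s^3 + 6s^2 - 2s - 2) − 150| ≤ 134|s − 4| < ε provided |s − 4| < ε/134.
Choosing δ = min(2, ε/134) ensures both conditions, hence |(s^3 + 6s^2 - 2s - 2) − 150| < ε.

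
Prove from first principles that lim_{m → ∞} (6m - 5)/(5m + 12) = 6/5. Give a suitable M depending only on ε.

Suppose ε > 0. For m ≥ 1, |(6m - 5)/(5m + 12) − (6/5)| = |-97|/(5(5m + 12)) = 97/(5(5m + 12)).
Since 5m + 12 ≥ 5m for m ≥ 1, this is ≤ 97/(5·5m) = (97/25)/m.
So |(6m - 5)/(5m + 12) − (6/5)| < ε whenever m > (97/25)/ε.
Take M = (97/25)/ε. If m > M then |(6m - 5)/(5m + 12) − (6/5)| ≤ (97/25)/m < ε.

M = (97/25)/ε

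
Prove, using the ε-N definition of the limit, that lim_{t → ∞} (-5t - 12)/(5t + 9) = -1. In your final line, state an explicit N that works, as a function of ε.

Fix ε > 0. We seek N > 0 such that t > N implies |(-5t - 12)/(5t + 9) + 1| < ε.
(-5t - 12)/(5t + 9) + 1 = (5(-5t - 12) − (-5)(5t + 9)) / (5(5t + 9)) = -15/(5(5t + 9)).
For t > 0 we have 5t + 9 > 5t, so |(-5t - 12)/(5t + 9) + 1| = 15/(5(5t + 9)) < 15/(5·5t) = (3/5)/t.
Thus |(-5t - 12)/(5t + 9) + 1| < ε whenever t > (3/5)/ε.
Take N = (3/5)/ε. If t > N then |(-5t - 12)/(5t + 9) + 1| < (3/5)/t < ε.

N = (3/5)/ε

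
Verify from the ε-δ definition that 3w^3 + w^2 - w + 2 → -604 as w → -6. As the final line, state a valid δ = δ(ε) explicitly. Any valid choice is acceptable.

Fix ε > 0. We want δ > 0 such that 0 < |w + 6| < δ implies |(3w^3 + w^2 - w + 2) + 604| < ε.
(3w^3 + w^2 - w + 2) + 604 = 3w^3 + w^2 - w + 606 = (w + 6)(3w^2 - 17w + 101).
So |(3w^3 + w^2 - w + 2) + 604| = |w + 6|·|3w^2 - 17w + 101|.
Require δ ≤ 2. Then |w + 6| < 2 gives |w| < 8, and by the triangle inequality |3w^2 - 17w + 101| ≤ 3·8^2 + 17·8 + 101 = 429.
Hence |(3w^3 + w^2 - w + 2) + 604| ≤ 429|w + 6| < ε provided |w + 6| < ε/429.
Choosing δ = min(2, ε/429) ensures both conditions, hence |(3w^3 + w^2 - w + 2) + 604| < ε.

δ = min(2, ε/429)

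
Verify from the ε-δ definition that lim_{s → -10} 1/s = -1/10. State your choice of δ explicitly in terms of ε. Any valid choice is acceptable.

δ = min(5, 50ε)

Let ε > 0 be given. We seek δ > 0 such that 0 < |s + 10| < δ implies |1/s + 1/10| < ε.
|1/s + 1/10| = |-10 − s|/(10·|s|) = |s + 10|/(10|s|).
Require δ ≤ 5 so that |s| > 10 − 5 = 5, hence 10|s| > 50.
Then |1/s + 1/10| < |s + 10|/50, which is < ε when |s + 10| < 50ε.
Take δ = min(5, 50ε). Then 0 < |s + 10| < δ gives both |s + 10| < 5 and |s + 10| < 50ε, so |1/s + 1/10| < ε.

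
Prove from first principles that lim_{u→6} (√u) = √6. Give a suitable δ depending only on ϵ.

δ = min(6, √6·ϵ)

Fix ϵ > 0. We want δ > 0 such that 0 < |u − 6| < δ implies |√u − √6| < ϵ.
Rationalise: √u − √6 = (u − 6)/(√u + √6), so |√u − √6| = |u − 6|/(√u + √6).
Restrict δ ≤ 6 so that |u − 6| < 6 forces u > 0, and then √u + √6 > √6.
Hence |√u − √6| < |u − 6|/√6, which is < ϵ once |u − 6| < √6·ϵ.
Take δ = min(6, √6·ϵ). If 0 < |u − 6| < δ then u > 0 and |√u − √6| < |u − 6|/√6 < ϵ.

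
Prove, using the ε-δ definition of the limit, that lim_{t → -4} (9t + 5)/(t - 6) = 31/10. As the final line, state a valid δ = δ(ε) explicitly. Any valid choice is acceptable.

Let ε > 0 be given. We want δ > 0 with 0 < |t + 4| < δ ⇒ |(9t + 5)/(t - 6) − (31/10)| < ε.
Combining over a common denominator, (9t + 5)/(t - 6) − (31/10) = [(9t + 5)·(-10) − (-31)·(t - 6)] / [(-10)·(t - 6)] = -59(t + 4) / ((-10)(t - 6)).
So |(9t + 5)/(t - 6) − (31/10)| = 59|t + 4| / (10·|t − 6|).
Require δ ≤ 5, so |t − 6| ≥ |-10| − |t + 4| > 10 − 5 = 5.
Hence |(9t + 5)/(t - 6) − (31/10)| < 59|t + 4|/(10·5) = (59/50)|t + 4|, which is < ε once |t + 4| < (50/59)ε.
Take δ = min(5, (50/59)ε). Then 0 < |t + 4| < δ forces both bounds, so |(9t + 5)/(t - 6) − (31/10)| < ε.

δ = min(5, (50/59)ε)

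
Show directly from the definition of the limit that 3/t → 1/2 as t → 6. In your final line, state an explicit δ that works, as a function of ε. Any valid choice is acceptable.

δ = min(3, 6ε)

Fix ε > 0. We seek δ > 0 such that 0 < |t − 6| < δ implies |3/t − (1/2)| < ε.
|3/t − (1/2)| = 3·|6 − t|/(6·|t|) = 3|t − 6|/(6|t|).
Require δ ≤ 3 so that |t| > 6 − 3 = 3, hence 6|t| > 18.
Then |3/t − (1/2)| < 3|t − 6|/18, which is < ε when |t − 6| < 6ε.
Take δ = min(3, 6ε). Then 0 < |t − 6| < δ gives both |t − 6| < 3 and |t − 6| < 6ε, so |3/t − (1/2)| < ε.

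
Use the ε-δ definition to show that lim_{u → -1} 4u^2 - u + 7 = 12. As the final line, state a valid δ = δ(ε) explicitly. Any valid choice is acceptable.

δ = min(1, ε/13)

Fix ε > 0. We want δ > 0 such that 0 < |u + 1| < δ implies |(4u^2 - u + 7) − 12| < ε.
(4u^2 - u + 7) − 12 = 4u^2 - u - 5 = (u + 1)(4u - 5).
So |(4u^2 - u + 7) − 12| = |u + 1|·|4u - 5|.
Assume first that |u + 1| < 1, so |u| < 2. Then |4u - 5| ≤ 4·2 + 5 = 13.
Hence |(4u^2 - u + 7) − 12| ≤ 13|u + 1| < ε provided |u + 1| < ε/13.
Take δ = min(1, ε/13). Then 0 < |u + 1| < δ gives both |u + 1| < 1 and |u + 1| < ε/13, so |(4u^2 - u + 7) − 12| < ε.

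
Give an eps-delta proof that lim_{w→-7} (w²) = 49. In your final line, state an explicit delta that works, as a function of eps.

Let eps > 0 be given. We seek delta > 0 with 0 < |w + 7| < delta ⇒ |w² − 49| < eps.
Factor: w² − 49 = (w + 7)(w - 7), so |w² − 49| = |w + 7|·|w - 7|.
Restrict delta ≤ 1. Then |w + 7| < 1 gives |w| < 8, so by the triangle inequality |w - 7| ≤ 8 + 7 = 15.
Hence |w² − 49| ≤ 15|w + 7|, which is < eps once |w + 7| < eps/15.
Take delta = min(1, eps/15). If 0 < |w + 7| < delta then both bounds hold and |w² − 49| ≤ 15|w + 7| < 15·(eps/15) = eps.

delta = min(1, eps/15)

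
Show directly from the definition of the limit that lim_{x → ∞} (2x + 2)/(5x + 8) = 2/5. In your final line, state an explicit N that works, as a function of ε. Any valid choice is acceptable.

N = (6/25)/ε

Let ε > 0. We seek N > 0 such that x > N implies |(2x + 2)/(5x + 8) − (2/5)| < ε.
(2x + 2)/(5x + 8) − (2/5) = (5(2x + 2) − 2(5x + 8)) / (5(5x + 8)) = -6/(5(5x + 8)).
For x > 0 we have 5x + 8 > 5x, so |(2x + 2)/(5x + 8) − (2/5)| = 6/(5(5x + 8)) < 6/(5·5x) = (6/25)/x.
Thus |(2x + 2)/(5x + 8) − (2/5)| < ε whenever x > (6/25)/ε.
Take N = (6/25)/ε. If x > N then |(2x + 2)/(5x + 8) − (2/5)| < (6/25)/x < ε.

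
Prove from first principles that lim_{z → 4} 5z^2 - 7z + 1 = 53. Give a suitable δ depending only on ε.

δ = min(1, ε/38)

Let ε > 0. We want δ > 0 such that 0 < |z − 4| < δ implies |(5z^2 - 7z + 1) − 53| < ε.
(5z^2 - 7z + 1) − 53 = 5z^2 - 7z - 52 = (z − 4)(5z + 13).
So |(5z^2 - 7z + 1) − 53| = |z − 4|·|5z + 13|.
Require δ ≤ 1. Then |z − 4| < 1 gives |z| < 5, and by the triangle inequality |5z + 13| ≤ 5·5 + 13 = 38.
Hence |(5z^2 - 7z + 1) − 53| ≤ 38|z − 4| < ε provided |z − 4| < ε/38.
Take δ = min(1, ε/38). Then 0 < |z − 4| < δ gives both |z − 4| < 1 and |z − 4| < ε/38, so |(5z^2 - 7z + 1) − 53| < ε.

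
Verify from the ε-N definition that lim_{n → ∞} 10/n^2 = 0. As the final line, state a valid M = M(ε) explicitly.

M = (10/ε)^{1/2}

Let ε > 0. For n ≥ 1, |10/n^2 − 0| = 10/n^2.
10/n^2 < ε ⇔ n^2 > 10/ε ⇔ n > (10/ε)^{1/2}.
Take M = (10/ε)^{1/2}. Then n > M implies 10/n^2 < ε.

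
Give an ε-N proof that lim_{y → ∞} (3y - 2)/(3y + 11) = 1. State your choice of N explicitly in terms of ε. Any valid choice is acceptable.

N = (13/3)/ε

Let ε > 0 be given. We seek N > 0 such that y > N implies |(3y - 2)/(3y + 11) − 1| < ε.
(3y - 2)/(3y + 11) − 1 = (3(3y - 2) − 3(3y + 11)) / (3(3y + 11)) = -39/(3(3y + 11)).
For y > 0 we have 3y + 11 > 3y, so |(3y - 2)/(3y + 11) − 1| = 39/(3(3y + 11)) < 39/(3·3y) = (13/3)/y.
Thus |(3y - 2)/(3y + 11) − 1| < ε whenever y > (13/3)/ε.
Take N = (13/3)/ε. If y > N then |(3y - 2)/(3y + 11) − 1| < (13/3)/y < ε.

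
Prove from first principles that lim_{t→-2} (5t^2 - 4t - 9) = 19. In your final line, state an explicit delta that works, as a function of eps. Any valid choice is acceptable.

Let eps > 0. We want delta > 0 such that 0 < |t + 2| < delta implies |(5t^2 - 4t - 9) − 19| < eps.
(5t^2 - 4t - 9) − 19 = 5t^2 - 4t - 28 = (t + 2)(5t - 14).
So |(5t^2 - 4t - 9) − 19| = |t + 2|·|5t - 14|.
Assume first that |t + 2| < 2, so |t| < 4. Then |5t - 14| ≤ 5·4 + 14 = 34.
Hence |(5t^2 - 4t - 9) − 19| ≤ 34|t + 2| < eps provided |t + 2| < eps/34.
Take delta = min(2, eps/34). Then 0 < |t + 2| < delta gives both |t + 2| < 2 and |t + 2| < eps/34, so |(5t^2 - 4t - 9) − 19| < eps.

delta = min(2, eps/34)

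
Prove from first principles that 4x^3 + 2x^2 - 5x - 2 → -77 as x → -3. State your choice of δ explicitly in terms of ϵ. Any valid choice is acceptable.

δ = min(1, ϵ/129)

Let ϵ > 0 be given. We want δ > 0 such that 0 < |x + 3| < δ implies |(4x^3 + 2x^2 - 5x - 2) + 77| < ϵ.
(4x^3 + 2x^2 - 5x - 2) + 77 = 4x^3 + 2x^2 - 5x + 75 = (x + 3)(4x^2 - 10x + 25).
So |(4x^3 + 2x^2 - 5x - 2) + 77| = |x + 3|·|4x^2 - 10x + 25|.
Require δ ≤ 1. Then |x + 3| < 1 gives |x| < 4, and by the triangle inequality |4x^2 - 10x + 25| ≤ 4·4^2 + 10·4 + 25 = 129.
Hence |(4x^3 + 2x^2 - 5x - 2) + 77| ≤ 129|x + 3| < ϵ provided |x + 3| < ϵ/129.
Choosing δ = min(1, ϵ/129) ensures both conditions, hence |(4x^3 + 2x^2 - 5x - 2) + 77| < ϵ.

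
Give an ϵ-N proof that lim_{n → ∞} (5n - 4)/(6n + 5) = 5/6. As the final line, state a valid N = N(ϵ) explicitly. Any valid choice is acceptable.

Fix ϵ > 0. For n ≥ 1, |(5n - 4)/(6n + 5) − (5/6)| = |-49|/(6(6n + 5)) = 49/(6(6n + 5)).
Since 6n + 5 ≥ 6n for n ≥ 1, this is ≤ 49/(6·6n) = (49/36)/n.
So |(5n - 4)/(6n + 5) − (5/6)| < ϵ whenever n > (49/36)/ϵ.
Take N = (49/36)/ϵ. If n > N then |(5n - 4)/(6n + 5) − (5/6)| ≤ (49/36)/n < ϵ.

N = (49/36)/ϵ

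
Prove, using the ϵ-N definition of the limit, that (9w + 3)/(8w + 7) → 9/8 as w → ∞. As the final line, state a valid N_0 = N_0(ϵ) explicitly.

Let ϵ > 0 be given. We seek N_0 > 0 such that w > N_0 implies |(9w + 3)/(8w + 7) − (9/8)| < ϵ.
(9w + 3)/(8w + 7) − (9/8) = (8(9w + 3) − 9(8w + 7)) / (8(8w + 7)) = -39/(8(8w + 7)).
For w > 0 we have 8w + 7 > 8w, so |(9w + 3)/(8w + 7) − (9/8)| = 39/(8(8w + 7)) < 39/(8·8w) = (39/64)/w.
Thus |(9w + 3)/(8w + 7) − (9/8)| < ϵ whenever w > (39/64)/ϵ.
Take N_0 = (39/64)/ϵ. If w > N_0 then |(9w + 3)/(8w + 7) − (9/8)| < (39/64)/w < ϵ.

N_0 = (39/64)/ϵ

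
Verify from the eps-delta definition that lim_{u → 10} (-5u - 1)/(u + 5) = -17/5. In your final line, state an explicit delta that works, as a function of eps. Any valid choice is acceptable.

delta = min(15/2, (75/16)eps)

Fix eps > 0. We want delta > 0 with 0 < |u − 10| < delta ⇒ |(-5u - 1)/(u + 5) + 17/5| < eps.
Combining over a common denominator, (-5u - 1)/(u + 5) + 17/5 = [(-5u - 1)·15 − (-51)·(u + 5)] / [15·(u + 5)] = -24(u − 10) / (15(u + 5)).
So |(-5u - 1)/(u + 5) + 17/5| = 24|u − 10| / (15·|u + 5|).
Require delta ≤ 15/2, so |u + 5| ≥ |15| − |u − 10| > 15 − 15/2 = 15/2.
Hence |(-5u - 1)/(u + 5) + 17/5| < 24|u − 10|/(15·(15/2)) = (16/75)|u − 10|, which is < eps once |u − 10| < (75/16)eps.
Take delta = min(15/2, (75/16)eps). Then 0 < |u − 10| < delta forces both bounds, so |(-5u - 1)/(u + 5) + 17/5| < eps.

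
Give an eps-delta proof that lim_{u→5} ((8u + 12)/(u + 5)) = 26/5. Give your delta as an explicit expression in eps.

delta = min(5, (25/14)eps)

Suppose eps > 0. We want delta > 0 with 0 < |u − 5| < delta ⇒ |(8u + 12)/(u + 5) − (26/5)| < eps.
Combining over a common denominator, (8u + 12)/(u + 5) − (26/5) = [(8u + 12)·10 − 52·(u + 5)] / [10·(u + 5)] = 28(u − 5) / (10(u + 5)).
So |(8u + 12)/(u + 5) − (26/5)| = 28|u − 5| / (10·|u + 5|).
Restrict delta ≤ 5. Then |u − 5| < 5 gives |u + 5| = |(u − 5) + 10| ≥ 10 − 5 = 5.
Hence |(8u + 12)/(u + 5) − (26/5)| < 28|u − 5|/(10·5) = (14/25)|u − 5|, which is < eps once |u − 5| < (25/14)eps.
Take delta = min(5, (25/14)eps). Then 0 < |u − 5| < delta forces both bounds, so |(8u + 12)/(u + 5) − (26/5)| < eps.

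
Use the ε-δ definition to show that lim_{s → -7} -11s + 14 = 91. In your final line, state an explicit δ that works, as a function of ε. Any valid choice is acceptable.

Let ε > 0 be given. We need δ > 0 so that 0 < |s + 7| < δ implies |(-11s + 14) − 91| < ε.
Since (-11s + 14) − 91 = -11(s + 7), we have |(-11s + 14) − 91| = 11|s + 7|.
Thus it suffices that |s + 7| < ε/11.
Choosing δ = ε/11 gives |(-11s + 14) − 91| = 11|s + 7| < ε whenever |s + 7| < δ.

δ = ε/11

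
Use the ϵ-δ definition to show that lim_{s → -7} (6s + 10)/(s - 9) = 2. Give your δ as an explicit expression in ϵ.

δ = min(8, 2ϵ)

Suppose ϵ > 0. We want δ > 0 with 0 < |s + 7| < δ ⇒ |(6s + 10)/(s - 9) − 2| < ϵ.
Combining over a common denominator, (6s + 10)/(s - 9) − 2 = [(6s + 10)·(-16) − (-32)·(s - 9)] / [(-16)·(s - 9)] = -64(s + 7) / ((-16)(s - 9)).
So |(6s + 10)/(s - 9) − 2| = 64|s + 7| / (16·|s − 9|).
Require δ ≤ 8, so |s − 9| ≥ |-16| − |s + 7| > 16 − 8 = 8.
Hence |(6s + 10)/(s - 9) − 2| < 64|s + 7|/(16·8) = (1/2)|s + 7|, which is < ϵ once |s + 7| < 2ϵ.
Take δ = min(8, 2ϵ). Then 0 < |s + 7| < δ forces both bounds, so |(6s + 10)/(s - 9) − 2| < ϵ.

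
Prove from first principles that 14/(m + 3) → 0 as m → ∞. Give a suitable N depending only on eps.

N = 14/eps

Suppose eps > 0. For m ≥ 1, |14/(m + 3) − 0| = 14/(m + 3) ≤ 14/m.
We need 14/m < eps, i.e. m > 14/eps.
Take N = 14/eps. If m > N then |14/(m + 3)| ≤ 14/m < eps.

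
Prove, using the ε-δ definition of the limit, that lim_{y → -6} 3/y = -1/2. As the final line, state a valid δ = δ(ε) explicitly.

Let ε > 0. We seek δ > 0 such that 0 < |y + 6| < δ implies |3/y + 1/2| < ε.
|3/y + 1/2| = 3·|-6 − y|/(6·|y|) = 3|y + 6|/(6|y|).
Restrict δ ≤ 3. Then |y + 6| < 3 gives |y| > 3, so 6|y| > 18.
Then |3/y + 1/2| < 3|y + 6|/18, which is < ε when |y + 6| < 6ε.
Take δ = min(3, 6ε). Then 0 < |y + 6| < δ gives both |y + 6| < 3 and |y + 6| < 6ε, so |3/y + 1/2| < ε.

δ = min(3, 6ε)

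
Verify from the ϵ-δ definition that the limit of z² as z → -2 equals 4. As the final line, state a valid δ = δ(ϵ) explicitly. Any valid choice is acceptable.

Let ϵ > 0 be given. We seek δ > 0 with 0 < |z + 2| < δ ⇒ |z² − 4| < ϵ.
Factor: z² − 4 = (z + 2)(z - 2), so |z² − 4| = |z + 2|·|z - 2|.
Restrict δ ≤ 1. Then |z + 2| < 1 gives |z| < 3, so by the triangle inequality |z - 2| ≤ 3 + 2 = 5.
Hence |z² − 4| ≤ 5|z + 2|, which is < ϵ once |z + 2| < ϵ/5.
Take δ = min(1, ϵ/5). If 0 < |z + 2| < δ then both bounds hold and |z² − 4| ≤ 5|z + 2| < 5·(ϵ/5) = ϵ.

δ = min(1, ϵ/5)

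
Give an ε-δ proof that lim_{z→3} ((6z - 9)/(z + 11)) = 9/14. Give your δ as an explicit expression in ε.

δ = min(7, (98/75)ε)

Let ε > 0 be given. We want δ > 0 with 0 < |z − 3| < δ ⇒ |(6z - 9)/(z + 11) − (9/14)| < ε.
Combining over a common denominator, (6z - 9)/(z + 11) − (9/14) = [(6z - 9)·14 − 9·(z + 11)] / [14·(z + 11)] = 75(z − 3) / (14(z + 11)).
So |(6z - 9)/(z + 11) − (9/14)| = 75|z − 3| / (14·|z + 11|).
Restrict δ ≤ 7. Then |z − 3| < 7 gives |z + 11| = |(z − 3) + 14| ≥ 14 − 7 = 7.
Hence |(6z - 9)/(z + 11) − (9/14)| < 75|z − 3|/(14·7) = (75/98)|z − 3|, which is < ε once |z − 3| < (98/75)ε.
Take δ = min(7, (98/75)ε). Then 0 < |z − 3| < δ forces both bounds, so |(6z - 9)/(z + 11) − (9/14)| < ε.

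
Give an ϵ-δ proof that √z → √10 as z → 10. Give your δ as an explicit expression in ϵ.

δ = min(10, √10·ϵ)

Let ϵ > 0 be given. We want δ > 0 such that 0 < |z − 10| < δ implies |√z − √10| < ϵ.
Rationalise: √z − √10 = (z − 10)/(√z + √10), so |√z − √10| = |z − 10|/(√z + √10).
Restrict δ ≤ 10 so that |z − 10| < 10 forces z > 0, and then √z + √10 > √10.
Hence |√z − √10| < |z − 10|/√10, which is < ϵ once |z − 10| < √10·ϵ.
Take δ = min(10, √10·ϵ). If 0 < |z − 10| < δ then z > 0 and |√z − √10| < |z − 10|/√10 < ϵ.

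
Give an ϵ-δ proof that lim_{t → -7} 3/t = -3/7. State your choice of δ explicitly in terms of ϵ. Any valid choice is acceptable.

Suppose ϵ > 0. We seek δ > 0 such that 0 < |t + 7| < δ implies |3/t + 3/7| < ϵ.
|3/t + 3/7| = 3·|-7 − t|/(7·|t|) = 3|t + 7|/(7|t|).
Restrict δ ≤ 7/2. Then |t + 7| < 7/2 gives |t| > 7/2, so 7|t| > 49/2.
Then |3/t + 3/7| < 3|t + 7|/(49/2), which is < ϵ when |t + 7| < (49/6)ϵ.
Take δ = min(7/2, (49/6)ϵ). Then 0 < |t + 7| < δ gives both |t + 7| < 7/2 and |t + 7| < (49/6)ϵ, so |3/t + 3/7| < ϵ.

δ = min(7/2, (49/6)ϵ)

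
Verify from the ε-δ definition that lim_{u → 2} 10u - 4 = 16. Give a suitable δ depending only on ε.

δ = ε/10

Suppose ε > 0. We need δ > 0 so that 0 < |u − 2| < δ implies |(10u - 4) − 16| < ε.
Since (10u - 4) − 16 = 10(u − 2), we have |(10u - 4) − 16| = 10|u − 2|.
Thus it suffices that |u − 2| < ε/10.
Take δ = ε/10. If 0 < |u − 2| < δ then |(10u - 4) − 16| = 10|u − 2| < 10·(ε/10) = ε.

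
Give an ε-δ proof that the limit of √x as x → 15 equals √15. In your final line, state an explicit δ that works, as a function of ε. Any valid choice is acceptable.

Let ε > 0 be given. We want δ > 0 such that 0 < |x − 15| < δ implies |√x − √15| < ε.
Multiplying by the conjugate, |√x − √15| = |x − 15|/(√x + √15).
Restrict δ ≤ 15 so that |x − 15| < 15 forces x > 0, and then √x + √15 > √15.
Hence |√x − √15| < |x − 15|/√15, which is < ε once |x − 15| < √15·ε.
Take δ = min(15, √15·ε). If 0 < |x − 15| < δ then x > 0 and |√x − √15| < |x − 15|/√15 < ε.

δ = min(15, √15·ε)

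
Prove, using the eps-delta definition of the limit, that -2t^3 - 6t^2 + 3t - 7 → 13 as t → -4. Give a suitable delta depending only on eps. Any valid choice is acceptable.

delta = min(2, eps/89)

Suppose eps > 0. We want delta > 0 such that 0 < |t + 4| < delta implies |(-2t^3 - 6t^2 + 3t - 7) − 13| < eps.
(-2t^3 - 6t^2 + 3t - 7) − 13 = -2t^3 - 6t^2 + 3t - 20 = (t + 4)(-2t^2 + 2t - 5).
So |(-2t^3 - 6t^2 + 3t - 7) − 13| = |t + 4|·|-2t^2 + 2t - 5|.
Require delta ≤ 2. Then |t + 4| < 2 gives |t| < 6, and by the triangle inequality |-2t^2 + 2t - 5| ≤ 2·6^2 + 2·6 + 5 = 89.
Hence |(-2t^3 - 6t^2 + 3t - 7) − 13| ≤ 89|t + 4| < eps provided |t + 4| < eps/89.
Choosing delta = min(2, eps/89) ensures both conditions, hence |(-2t^3 - 6t^2 + 3t - 7) − 13| < eps.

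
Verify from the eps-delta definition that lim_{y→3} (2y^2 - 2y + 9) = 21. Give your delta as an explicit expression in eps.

Fix eps > 0. We want delta > 0 such that 0 < |y − 3| < delta implies |(2y^2 - 2y + 9) − 21| < eps.
(2y^2 - 2y + 9) − 21 = 2y^2 - 2y - 12 = (y − 3)(2y + 4).
So |(2y^2 - 2y + 9) − 21| = |y − 3|·|2y + 4|.
Require delta ≤ 2. Then |y − 3| < 2 gives |y| < 5, and by the triangle inequality |2y + 4| ≤ 2·5 + 4 = 14.
Hence |(2y^2 - 2y + 9) − 21| ≤ 14|y − 3| < eps provided |y − 3| < eps/14.
Choosing delta = min(2, eps/14) ensures both conditions, hence |(2y^2 - 2y + 9) − 21| < eps.

delta = min(2, eps/14)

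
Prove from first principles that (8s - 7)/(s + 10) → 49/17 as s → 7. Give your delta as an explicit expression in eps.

Let eps > 0. We want delta > 0 with 0 < |s − 7| < delta ⇒ |(8s - 7)/(s + 10) − (49/17)| < eps.
Combining over a common denominator, (8s - 7)/(s + 10) − (49/17) = [(8s - 7)·17 − 49·(s + 10)] / [17·(s + 10)] = 87(s − 7) / (17(s + 10)).
So |(8s - 7)/(s + 10) − (49/17)| = 87|s − 7| / (17·|s + 10|).
Restrict delta ≤ 17/2. Then |s − 7| < 17/2 gives |s + 10| = |(s − 7) + 17| ≥ 17 − 17/2 = 17/2.
Hence |(8s - 7)/(s + 10) − (49/17)| < 87|s − 7|/(17·(17/2)) = (174/289)|s − 7|, which is < eps once |s − 7| < (289/174)eps.
Take delta = min(17/2, (289/174)eps). Then 0 < |s − 7| < delta forces both bounds, so |(8s - 7)/(s + 10) − (49/17)| < eps.

delta = min(17/2, (289/174)eps)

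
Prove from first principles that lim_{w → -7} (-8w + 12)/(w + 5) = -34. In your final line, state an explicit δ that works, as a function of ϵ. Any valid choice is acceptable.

δ = min(1, (1/26)ϵ)

Let ϵ > 0. We want δ > 0 with 0 < |w + 7| < δ ⇒ |(-8w + 12)/(w + 5) + 34| < ϵ.
Combining over a common denominator, (-8w + 12)/(w + 5) + 34 = [(-8w + 12)·(-2) − 68·(w + 5)] / [(-2)·(w + 5)] = -52(w + 7) / ((-2)(w + 5)).
So |(-8w + 12)/(w + 5) + 34| = 52|w + 7| / (2·|w + 5|).
Require δ ≤ 1, so |w + 5| ≥ |-2| − |w + 7| > 2 − 1 = 1.
Hence |(-8w + 12)/(w + 5) + 34| < 52|w + 7|/(2·1) = 26|w + 7|, which is < ϵ once |w + 7| < (1/26)ϵ.
Take δ = min(1, (1/26)ϵ). Then 0 < |w + 7| < δ forces both bounds, so |(-8w + 12)/(w + 5) + 34| < ϵ.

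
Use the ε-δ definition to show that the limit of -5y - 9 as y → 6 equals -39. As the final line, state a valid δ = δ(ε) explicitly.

Fix ε > 0. We need δ > 0 so that 0 < |y − 6| < δ implies |(-5y - 9) + 39| < ε.
Since (-5y - 9) + 39 = -5(y − 6), we have |(-5y - 9) + 39| = 5|y − 6|.
So 5|y − 6| < ε exactly when |y − 6| < ε/5.
Choosing δ = ε/5 gives |(-5y - 9) + 39| = 5|y − 6| < ε whenever |y − 6| < δ.

δ = ε/5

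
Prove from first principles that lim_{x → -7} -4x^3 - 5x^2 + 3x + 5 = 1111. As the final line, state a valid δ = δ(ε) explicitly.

δ = min(1, ε/598)

Fix ε > 0. We want δ > 0 such that 0 < |x + 7| < δ implies |(-4x^3 - 5x^2 + 3x + 5) − 1111| < ε.
(-4x^3 - 5x^2 + 3x + 5) − 1111 = -4x^3 - 5x^2 + 3x - 1106 = (x + 7)(-4x^2 + 23x - 158).
So |(-4x^3 - 5x^2 + 3x + 5) − 1111| = |x + 7|·|-4x^2 + 23x - 158|.
Assume first that |x + 7| < 1, so |x| < 8. Then |-4x^2 + 23x - 158| ≤ 4·8^2 + 23·8 + 158 = 598.
Hence |(-4x^3 - 5x^2 + 3x + 5) − 1111| ≤ 598|x + 7| < ε provided |x + 7| < ε/598.
Choosing δ = min(1, ε/598) ensures both conditions, hence |(-4x^3 - 5x^2 + 3x + 5) − 1111| < ε.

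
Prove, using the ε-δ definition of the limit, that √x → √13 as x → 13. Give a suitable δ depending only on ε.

Fix ε > 0. We want δ > 0 such that 0 < |x − 13| < δ implies |√x − √13| < ε.
Multiplying by the conjugate, |√x − √13| = |x − 13|/(√x + √13).
Restrict δ ≤ 13 so that |x − 13| < 13 forces x > 0, and then √x + √13 > √13.
Hence |√x − √13| < |x − 13|/√13, which is < ε once |x − 13| < √13·ε.
Take δ = min(13, √13·ε). If 0 < |x − 13| < δ then x > 0 and |√x − √13| < |x − 13|/√13 < ε.

δ = min(13, √13·ε)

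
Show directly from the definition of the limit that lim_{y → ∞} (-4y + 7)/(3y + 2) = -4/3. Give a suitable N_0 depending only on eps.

N_0 = (29/9)/eps

Let eps > 0 be given. We seek N_0 > 0 such that y > N_0 implies |(-4y + 7)/(3y + 2) + 4/3| < eps.
(-4y + 7)/(3y + 2) + 4/3 = (3(-4y + 7) − (-4)(3y + 2)) / (3(3y + 2)) = 29/(3(3y + 2)).
For y > 0 we have 3y + 2 > 3y, so |(-4y + 7)/(3y + 2) + 4/3| = 29/(3(3y + 2)) < 29/(3·3y) = (29/9)/y.
Thus |(-4y + 7)/(3y + 2) + 4/3| < eps whenever y > (29/9)/eps.
Take N_0 = (29/9)/eps. If y > N_0 then |(-4y + 7)/(3y + 2) + 4/3| < (29/9)/y < eps.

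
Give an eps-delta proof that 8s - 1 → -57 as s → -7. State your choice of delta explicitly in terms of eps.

Let eps > 0 be given. We need delta > 0 so that 0 < |s + 7| < delta implies |(8s - 1) + 57| < eps.
|(8s - 1) + 57| = |8s + 56| = 8|s + 7|.
So 8|s + 7| < eps exactly when |s + 7| < eps/8.
Take delta = eps/8. If 0 < |s + 7| < delta then |(8s - 1) + 57| = 8|s + 7| < 8·(eps/8) = eps.

delta = eps/8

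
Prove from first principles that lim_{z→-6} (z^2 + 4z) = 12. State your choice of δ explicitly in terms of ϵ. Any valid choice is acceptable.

δ = min(1, ϵ/9)

Let ϵ > 0. We want δ > 0 such that 0 < |z + 6| < δ implies |(z^2 + 4z) − 12| < ϵ.
(z^2 + 4z) − 12 = z^2 + 4z - 12 = (z + 6)(z - 2).
So |(z^2 + 4z) − 12| = |z + 6|·|z - 2|.
Assume first that |z + 6| < 1, so |z| < 7. Then |z - 2| ≤ 7 + 2 = 9.
Hence |(z^2 + 4z) − 12| ≤ 9|z + 6| < ϵ provided |z + 6| < ϵ/9.
Choosing δ = min(1, ϵ/9) ensures both conditions, hence |(z^2 + 4z) − 12| < ϵ.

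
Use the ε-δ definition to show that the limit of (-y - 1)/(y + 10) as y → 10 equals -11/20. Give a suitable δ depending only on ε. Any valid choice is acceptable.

Suppose ε > 0. We want δ > 0 with 0 < |y − 10| < δ ⇒ |(-y - 1)/(y + 10) + 11/20| < ε.
Combining over a common denominator, (-y - 1)/(y + 10) + 11/20 = [(-y - 1)·20 − (-11)·(y + 10)] / [20·(y + 10)] = -9(y − 10) / (20(y + 10)).
So |(-y - 1)/(y + 10) + 11/20| = 9|y − 10| / (20·|y + 10|).
Require δ ≤ 10, so |y + 10| ≥ |20| − |y − 10| > 20 − 10 = 10.
Hence |(-y - 1)/(y + 10) + 11/20| < 9|y − 10|/(20·10) = (9/200)|y − 10|, which is < ε once |y − 10| < (200/9)ε.
Take δ = min(10, (200/9)ε). Then 0 < |y − 10| < δ forces both bounds, so |(-y - 1)/(y + 10) + 11/20| < ε.

δ = min(10, (200/9)ε)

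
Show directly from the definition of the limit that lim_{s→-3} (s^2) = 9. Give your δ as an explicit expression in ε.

Let ε > 0 be given. We seek δ > 0 with 0 < |s + 3| < δ ⇒ |s^2 − 9| < ε.
Factor: s^2 − 9 = (s + 3)(s - 3), so |s^2 − 9| = |s + 3|·|s - 3|.
Restrict δ ≤ 1. Then |s + 3| < 1 gives |s| < 4, so by the triangle inequality |s - 3| ≤ 4 + 3 = 7.
Hence |s^2 − 9| ≤ 7|s + 3|, which is < ε once |s + 3| < ε/7.
Take δ = min(1, ε/7). If 0 < |s + 3| < δ then both bounds hold and |s^2 − 9| ≤ 7|s + 3| < 7·(ε/7) = ε.

δ = min(1, ε/7)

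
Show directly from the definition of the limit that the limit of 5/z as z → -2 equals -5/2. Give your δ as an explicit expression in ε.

Let ε > 0. We seek δ > 0 such that 0 < |z + 2| < δ implies |5/z + 5/2| < ε.
|5/z + 5/2| = 5·|-2 − z|/(2·|z|) = 5|z + 2|/(2|z|).
Require δ ≤ 1 so that |z| > 2 − 1 = 1, hence 2|z| > 2.
Then |5/z + 5/2| < 5|z + 2|/2, which is < ε when |z + 2| < (2/5)ε.
Take δ = min(1, (2/5)ε). Then 0 < |z + 2| < δ gives both |z + 2| < 1 and |z + 2| < (2/5)ε, so |5/z + 5/2| < ε.

δ = min(1, (2/5)ε)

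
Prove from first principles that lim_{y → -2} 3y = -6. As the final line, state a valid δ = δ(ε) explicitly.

δ = ε/3

Let ε > 0 be given. We need δ > 0 so that 0 < |y + 2| < δ implies |(3y) + 6| < ε.
|(3y) + 6| = |3y + 6| = 3|y + 2|.
Thus it suffices that |y + 2| < ε/3.
Take δ = ε/3. If 0 < |y + 2| < δ then |(3y) + 6| = 3|y + 2| < 3·(ε/3) = ε.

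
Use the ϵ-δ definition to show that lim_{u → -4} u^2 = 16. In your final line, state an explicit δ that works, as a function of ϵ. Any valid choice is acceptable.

δ = min(2, ϵ/10)

Suppose ϵ > 0. We seek δ > 0 with 0 < |u + 4| < δ ⇒ |u^2 − 16| < ϵ.
Factor: u^2 − 16 = (u + 4)(u - 4), so |u^2 − 16| = |u + 4|·|u - 4|.
Impose δ ≤ 2 so that |u| < 6; then |u - 4| ≤ 10.
Hence |u^2 − 16| ≤ 10|u + 4|, which is < ϵ once |u + 4| < ϵ/10.
Take δ = min(2, ϵ/10). If 0 < |u + 4| < δ then both bounds hold and |u^2 − 16| ≤ 10|u + 4| < 10·(ϵ/10) = ϵ.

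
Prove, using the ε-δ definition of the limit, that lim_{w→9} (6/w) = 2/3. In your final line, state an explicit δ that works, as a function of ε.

δ = min(9/2, (27/4)ε)

Suppose ε > 0. We seek δ > 0 such that 0 < |w − 9| < δ implies |6/w − (2/3)| < ε.
|6/w − (2/3)| = 6·|9 − w|/(9·|w|) = 6|w − 9|/(9|w|).
Require δ ≤ 9/2 so that |w| > 9 − 9/2 = 9/2, hence 9|w| > 81/2.
Then |6/w − (2/3)| < 6|w − 9|/(81/2), which is < ε when |w − 9| < (27/4)ε.
Take δ = min(9/2, (27/4)ε). Then 0 < |w − 9| < δ gives both |w − 9| < 9/2 and |w − 9| < (27/4)ε, so |6/w − (2/3)| < ε.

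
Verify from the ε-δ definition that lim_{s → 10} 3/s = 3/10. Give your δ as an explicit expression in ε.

δ = min(5, (50/3)ε)

Let ε > 0. We seek δ > 0 such that 0 < |s − 10| < δ implies |3/s − (3/10)| < ε.
|3/s − (3/10)| = 3·|10 − s|/(10·|s|) = 3|s − 10|/(10|s|).
Require δ ≤ 5 so that |s| > 10 − 5 = 5, hence 10|s| > 50.
Then |3/s − (3/10)| < 3|s − 10|/50, which is < ε when |s − 10| < (50/3)ε.
Take δ = min(5, (50/3)ε). Then 0 < |s − 10| < δ gives both |s − 10| < 5 and |s − 10| < (50/3)ε, so |3/s − (3/10)| < ε.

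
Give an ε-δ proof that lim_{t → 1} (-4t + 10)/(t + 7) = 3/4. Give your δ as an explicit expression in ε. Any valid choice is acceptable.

Fix ε > 0. We want δ > 0 with 0 < |t − 1| < δ ⇒ |(-4t + 10)/(t + 7) − (3/4)| < ε.
Combining over a common denominator, (-4t + 10)/(t + 7) − (3/4) = [(-4t + 10)·8 − 6·(t + 7)] / [8·(t + 7)] = -38(t − 1) / (8(t + 7)).
So |(-4t + 10)/(t + 7) − (3/4)| = 38|t − 1| / (8·|t + 7|).
Restrict δ ≤ 4. Then |t − 1| < 4 gives |t + 7| = |(t − 1) + 8| ≥ 8 − 4 = 4.
Hence |(-4t + 10)/(t + 7) − (3/4)| < 38|t − 1|/(8·4) = (19/16)|t − 1|, which is < ε once |t − 1| < (16/19)ε.
Take δ = min(4, (16/19)ε). Then 0 < |t − 1| < δ forces both bounds, so |(-4t + 10)/(t + 7) − (3/4)| < ε.

δ = min(4, (16/19)ε)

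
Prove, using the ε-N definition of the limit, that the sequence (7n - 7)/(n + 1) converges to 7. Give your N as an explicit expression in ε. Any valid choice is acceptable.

N = 14/ε

Let ε > 0 be given. For n ≥ 1, |(7n - 7)/(n + 1) − 7| = |-14|/((n + 1)) = 14/((n + 1)).
Since n + 1 ≥ n for n ≥ 1, this is ≤ 14/(n) = 14/n.
So |(7n - 7)/(n + 1) − 7| < ε whenever n > 14/ε.
Take N = 14/ε. If n > N then |(7n - 7)/(n + 1) − 7| ≤ 14/n < ε.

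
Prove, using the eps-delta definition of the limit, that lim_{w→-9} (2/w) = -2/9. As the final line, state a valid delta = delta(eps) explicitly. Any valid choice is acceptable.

delta = min(9/2, (81/4)eps)

Let eps > 0. We seek delta > 0 such that 0 < |w + 9| < delta implies |2/w + 2/9| < eps.
|2/w + 2/9| = 2·|-9 − w|/(9·|w|) = 2|w + 9|/(9|w|).
Require delta ≤ 9/2 so that |w| > 9 − 9/2 = 9/2, hence 9|w| > 81/2.
Then |2/w + 2/9| < 2|w + 9|/(81/2), which is < eps when |w + 9| < (81/4)eps.
Take delta = min(9/2, (81/4)eps). Then 0 < |w + 9| < delta gives both |w + 9| < 9/2 and |w + 9| < (81/4)eps, so |2/w + 2/9| < eps.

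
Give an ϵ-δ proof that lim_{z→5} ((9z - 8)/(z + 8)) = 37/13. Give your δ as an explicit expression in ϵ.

Fix ϵ > 0. We want δ > 0 with 0 < |z − 5| < δ ⇒ |(9z - 8)/(z + 8) − (37/13)| < ϵ.
Combining over a common denominator, (9z - 8)/(z + 8) − (37/13) = [(9z - 8)·13 − 37·(z + 8)] / [13·(z + 8)] = 80(z − 5) / (13(z + 8)).
So |(9z - 8)/(z + 8) − (37/13)| = 80|z − 5| / (13·|z + 8|).
Require δ ≤ 13/2, so |z + 8| ≥ |13| − |z − 5| > 13 − 13/2 = 13/2.
Hence |(9z - 8)/(z + 8) − (37/13)| < 80|z − 5|/(13·(13/2)) = (160/169)|z − 5|, which is < ϵ once |z − 5| < (169/160)ϵ.
Take δ = min(13/2, (169/160)ϵ). Then 0 < |z − 5| < δ forces both bounds, so |(9z - 8)/(z + 8) − (37/13)| < ϵ.

δ = min(13/2, (169/160)ϵ)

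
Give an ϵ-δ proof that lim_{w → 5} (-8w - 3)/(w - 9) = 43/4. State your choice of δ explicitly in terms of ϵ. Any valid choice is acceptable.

Fix ϵ > 0. We want δ > 0 with 0 < |w − 5| < δ ⇒ |(-8w - 3)/(w - 9) − (43/4)| < ϵ.
Combining over a common denominator, (-8w - 3)/(w - 9) − (43/4) = [(-8w - 3)·(-4) − (-43)·(w - 9)] / [(-4)·(w - 9)] = 75(w − 5) / ((-4)(w - 9)).
So |(-8w - 3)/(w - 9) − (43/4)| = 75|w − 5| / (4·|w − 9|).
Restrict δ ≤ 2. Then |w − 5| < 2 gives |w − 9| = |(w − 5) + (-4)| ≥ 4 − 2 = 2.
Hence |(-8w - 3)/(w - 9) − (43/4)| < 75|w − 5|/(4·2) = (75/8)|w − 5|, which is < ϵ once |w − 5| < (8/75)ϵ.
Take δ = min(2, (8/75)ϵ). Then 0 < |w − 5| < δ forces both bounds, so |(-8w - 3)/(w - 9) − (43/4)| < ϵ.

δ = min(2, (8/75)ϵ)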